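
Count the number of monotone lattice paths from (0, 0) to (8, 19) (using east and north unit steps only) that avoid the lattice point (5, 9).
Number of paths = 1647503

Total paths from (0, 0) to (8, 19): C(27, 8) = 2220075. Paths through (5, 9): (paths (0, 0) → (5, 9)) × (paths (5, 9) → (8, 19)) = C(14, 5) · C(13, 3) = 2002 · 286 = 572572. Avoidance count = 2220075 − 572572 = 1647503.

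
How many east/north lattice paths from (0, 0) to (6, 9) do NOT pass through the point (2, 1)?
Number of paths = 3520

Total paths from (0, 0) to (6, 9): C(15, 6) = 5005. Paths through (2, 1): (paths (0, 0) → (2, 1)) × (paths (2, 1) → (6, 9)) = C(3, 2) · C(12, 4) = 3 · 495 = 1485. Avoidance count = 5005 − 1485 = 3520.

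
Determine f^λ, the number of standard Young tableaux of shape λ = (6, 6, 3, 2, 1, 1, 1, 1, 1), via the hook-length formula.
# SYT of shape (6, 6, 3, 2, 1, 1, 1, 1, 1) = 1125590400

Hook-length formula: f^λ = n! / Π hook(c), product over all cells c of the Young diagram. For λ = (6, 6, 3, 2, 1, 1, 1, 1, 1), n = 22 boxes. Hook lengths by row (left-to-right, top-to-bottom): [14, 8, 6, 4, 3, 2]; [13, 7, 5, 3, 2, 1]; [9, 3, 1]; [7, 1]; [5]; [4]; [3]; [2]; [1]. Product of hooks = 998587699200. So f^λ = 22! / 998587699200 = 1124000727777607680000 / 998587699200 = 1125590400.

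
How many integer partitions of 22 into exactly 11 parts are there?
p(22, 11 parts) = 56

Partitions of n into exactly k parts are in bijection with partitions of n − k into at most k parts (subtract 1 from each part). So p(22, exactly 11) = p(11, parts ≤ 11). Computing via the recurrence p(m, j) = p(m, j−1) + p(m−j, j) gives 56.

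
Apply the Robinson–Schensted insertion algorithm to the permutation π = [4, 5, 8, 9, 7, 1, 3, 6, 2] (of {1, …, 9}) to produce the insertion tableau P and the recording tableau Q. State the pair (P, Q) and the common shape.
P = [1, 2, 6, 9] / [3, 5, 7] / [4] / [8];  Q = [1, 2, 3, 4] / [5, 7, 8] / [6] / [9];  common shape = (4, 3, 1, 1)

Row-insert the values π_1, π_2, … into P one at a time, bumping the leftmost entry strictly greater than the inserted value down to the next row. The recording tableau Q records, in position (i, j), the step at which that cell was added to P.
  Insert 4 (step 1): P = [4];  Q = [1]
  Insert 5 (step 2): P = [4, 5];  Q = [1, 2]
  Insert 8 (step 3): P = [4, 5, 8];  Q = [1, 2, 3]
  Insert 9 (step 4): P = [4, 5, 8, 9];  Q = [1, 2, 3, 4]
  Insert 7 (step 5): P = [4, 5, 7, 9] / [8];  Q = [1, 2, 3, 4] / [5]
  Insert 1 (step 6): P = [1, 5, 7, 9] / [4] / [8];  Q = [1, 2, 3, 4] / [5] / [6]
  Insert 3 (step 7): P = [1, 3, 7, 9] / [4, 5] / [8];  Q = [1, 2, 3, 4] / [5, 7] / [6]
  Insert 6 (step 8): P = [1, 3, 6, 9] / [4, 5, 7] / [8];  Q = [1, 2, 3, 4] / [5, 7, 8] / [6]
  Insert 2 (step 9): P = [1, 2, 6, 9] / [3, 5, 7] / [4] / [8];  Q = [1, 2, 3, 4] / [5, 7, 8] / [6] / [9]
Final shape: (4, 3, 1, 1).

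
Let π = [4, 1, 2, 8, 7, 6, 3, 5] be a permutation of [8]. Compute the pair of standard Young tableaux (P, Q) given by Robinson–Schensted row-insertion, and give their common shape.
P = [1, 2, 3, 5] / [4, 6] / [7] / [8];  Q = [1, 3, 4, 8] / [2, 5] / [6] / [7];  common shape = (4, 2, 1, 1)

Row-insert the values π_1, π_2, … into P one at a time, bumping the leftmost entry strictly greater than the inserted value down to the next row. The recording tableau Q records, in position (i, j), the step at which that cell was added to P.
  Insert 4 (step 1): P = [4];  Q = [1]
  Insert 1 (step 2): P = [1] / [4];  Q = [1] / [2]
  Insert 2 (step 3): P = [1, 2] / [4];  Q = [1, 3] / [2]
  Insert 8 (step 4): P = [1, 2, 8] / [4];  Q = [1, 3, 4] / [2]
  Insert 7 (step 5): P = [1, 2, 7] / [4, 8];  Q = [1, 3, 4] / [2, 5]
  Insert 6 (step 6): P = [1, 2, 6] / [4, 7] / [8];  Q = [1, 3, 4] / [2, 5] / [6]
  Insert 3 (step 7): P = [1, 2, 3] / [4, 6] / [7] / [8];  Q = [1, 3, 4] / [2, 5] / [6] / [7]
  Insert 5 (step 8): P = [1, 2, 3, 5] / [4, 6] / [7] / [8];  Q = [1, 3, 4, 8] / [2, 5] / [6] / [7]
Final shape: (4, 2, 1, 1).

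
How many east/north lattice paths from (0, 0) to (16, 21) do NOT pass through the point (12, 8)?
Number of paths = 12575966070

Total paths from (0, 0) to (16, 21): C(37, 16) = 12875774670. Paths through (12, 8): (paths (0, 0) → (12, 8)) × (paths (12, 8) → (16, 21)) = C(20, 12) · C(17, 4) = 125970 · 2380 = 299808600. Avoidance count = 12875774670 − 299808600 = 12575966070.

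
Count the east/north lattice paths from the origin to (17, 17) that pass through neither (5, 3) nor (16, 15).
Number of paths = 1118303539

Inclusion–exclusion. Total paths: C(34, 17) = 2333606220. Through P₁: C(8, 5)·C(26, 12) = 540831200. Through P₂: C(31, 16)·C(3, 1) = 901620585. Since P₁ is strictly southwest of P₂, a monotone path through both must visit P₁ then P₂; paths through both = C(8, 5)·C(23, 11)·C(3, 1) = 227149104. Avoid both = 2333606220 − 540831200 − 901620585 + 227149104 = 1118303539.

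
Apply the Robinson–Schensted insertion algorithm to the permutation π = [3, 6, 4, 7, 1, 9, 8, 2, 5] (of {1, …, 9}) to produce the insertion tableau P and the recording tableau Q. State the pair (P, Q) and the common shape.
P = [1, 2, 5, 8] / [3, 4, 7] / [6, 9];  Q = [1, 2, 4, 6] / [3, 7, 9] / [5, 8];  common shape = (4, 3, 2)

Row-insert the values π_1, π_2, … into P one at a time, bumping the leftmost entry strictly greater than the inserted value down to the next row. The recording tableau Q records, in position (i, j), the step at which that cell was added to P.
  Insert 3 (step 1): P = [3];  Q = [1]
  Insert 6 (step 2): P = [3, 6];  Q = [1, 2]
  Insert 4 (step 3): P = [3, 4] / [6];  Q = [1, 2] / [3]
  Insert 7 (step 4): P = [3, 4, 7] / [6];  Q = [1, 2, 4] / [3]
  Insert 1 (step 5): P = [1, 4, 7] / [3] / [6];  Q = [1, 2, 4] / [3] / [5]
  Insert 9 (step 6): P = [1, 4, 7, 9] / [3] / [6];  Q = [1, 2, 4, 6] / [3] / [5]
  Insert 8 (step 7): P = [1, 4, 7, 8] / [3, 9] / [6];  Q = [1, 2, 4, 6] / [3, 7] / [5]
  Insert 2 (step 8): P = [1, 2, 7, 8] / [3, 4] / [6, 9];  Q = [1, 2, 4, 6] / [3, 7] / [5, 8]
  Insert 5 (step 9): P = [1, 2, 5, 8] / [3, 4, 7] / [6, 9];  Q = [1, 2, 4, 6] / [3, 7, 9] / [5, 8]
Final shape: (4, 3, 2).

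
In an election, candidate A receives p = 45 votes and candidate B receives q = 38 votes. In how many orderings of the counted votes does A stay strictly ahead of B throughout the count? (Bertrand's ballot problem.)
Strict-lead orderings = 53185384447358700405960

Total orderings of the 83 votes with 45 for A: C(83, 45) = 630626701304396019099240. By the Bertrand ballot formula (Cycle Lemma / reflection principle), the number of orderings in which A is strictly ahead of B throughout is (p − q)/(p + q) · C(p + q, p) = (45 − 38)/(45 + 38) · 630626701304396019099240 = 53185384447358700405960.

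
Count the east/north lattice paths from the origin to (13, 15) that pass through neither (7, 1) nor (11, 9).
Number of paths = 32540080

Inclusion–exclusion. Total paths: C(28, 13) = 37442160. Through P₁: C(8, 7)·C(20, 6) = 310080. Through P₂: C(20, 11)·C(8, 2) = 4702880. Since P₁ is strictly southwest of P₂, a monotone path through both must visit P₁ then P₂; paths through both = C(8, 7)·C(12, 4)·C(8, 2) = 110880. Avoid both = 37442160 − 310080 − 4702880 + 110880 = 32540080.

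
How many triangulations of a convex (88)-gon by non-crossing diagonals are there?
C_86 = 4180080073556524734514695828170907458428751314320

These polygon triangulations are counted by the Catalan number C_n = (1/(n + 1)) · C(2n, n). For n = 86: C_86 = (1/87) · C(172, 86) = 363666966399417651902778537050868948883301364345840/87 = 4180080073556524734514695828170907458428751314320.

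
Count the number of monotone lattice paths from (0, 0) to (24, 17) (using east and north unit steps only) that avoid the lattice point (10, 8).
Number of paths = 115825880430

Total paths from (0, 0) to (24, 17): C(41, 24) = 151584480450. Paths through (10, 8): (paths (0, 0) → (10, 8)) × (paths (10, 8) → (24, 17)) = C(18, 10) · C(23, 14) = 43758 · 817190 = 35758600020. Avoidance count = 151584480450 − 35758600020 = 115825880430.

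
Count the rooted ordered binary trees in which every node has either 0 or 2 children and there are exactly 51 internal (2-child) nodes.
C_51 = 7684785670514316385230816156

These full binary trees are counted by the Catalan number C_n = (1/(n + 1)) · C(2n, n). For n = 51: C_51 = (1/52) · C(102, 51) = 399608854866744452032002440112/52 = 7684785670514316385230816156.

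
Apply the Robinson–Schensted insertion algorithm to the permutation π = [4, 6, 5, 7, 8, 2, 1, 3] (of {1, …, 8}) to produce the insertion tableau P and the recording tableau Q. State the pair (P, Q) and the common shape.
P = [1, 3, 7, 8] / [2, 5] / [4] / [6];  Q = [1, 2, 4, 5] / [3, 8] / [6] / [7];  common shape = (4, 2, 1, 1)

Row-insert the values π_1, π_2, … into P one at a time, bumping the leftmost entry strictly greater than the inserted value down to the next row. The recording tableau Q records, in position (i, j), the step at which that cell was added to P.
  Insert 4 (step 1): P = [4];  Q = [1]
  Insert 6 (step 2): P = [4, 6];  Q = [1, 2]
  Insert 5 (step 3): P = [4, 5] / [6];  Q = [1, 2] / [3]
  Insert 7 (step 4): P = [4, 5, 7] / [6];  Q = [1, 2, 4] / [3]
  Insert 8 (step 5): P = [4, 5, 7, 8] / [6];  Q = [1, 2, 4, 5] / [3]
  Insert 2 (step 6): P = [2, 5, 7, 8] / [4] / [6];  Q = [1, 2, 4, 5] / [3] / [6]
  Insert 1 (step 7): P = [1, 5, 7, 8] / [2] / [4] / [6];  Q = [1, 2, 4, 5] / [3] / [6] / [7]
  Insert 3 (step 8): P = [1, 3, 7, 8] / [2, 5] / [4] / [6];  Q = [1, 2, 4, 5] / [3, 8] / [6] / [7]
Final shape: (4, 2, 1, 1).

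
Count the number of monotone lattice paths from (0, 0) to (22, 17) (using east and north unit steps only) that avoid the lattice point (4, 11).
Number of paths = 50837394270

Total paths from (0, 0) to (22, 17): C(39, 22) = 51021117810. Paths through (4, 11): (paths (0, 0) → (4, 11)) × (paths (4, 11) → (22, 17)) = C(15, 4) · C(24, 18) = 1365 · 134596 = 183723540. Avoidance count = 51021117810 − 183723540 = 50837394270.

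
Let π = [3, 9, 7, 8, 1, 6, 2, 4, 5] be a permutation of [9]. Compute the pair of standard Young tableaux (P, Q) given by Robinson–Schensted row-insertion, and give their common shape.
P = [1, 2, 4, 5] / [3, 6, 8] / [7] / [9];  Q = [1, 2, 4, 9] / [3, 6, 8] / [5] / [7];  common shape = (4, 3, 1, 1)

Row-insert the values π_1, π_2, … into P one at a time, bumping the leftmost entry strictly greater than the inserted value down to the next row. The recording tableau Q records, in position (i, j), the step at which that cell was added to P.
  Insert 3 (step 1): P = [3];  Q = [1]
  Insert 9 (step 2): P = [3, 9];  Q = [1, 2]
  Insert 7 (step 3): P = [3, 7] / [9];  Q = [1, 2] / [3]
  Insert 8 (step 4): P = [3, 7, 8] / [9];  Q = [1, 2, 4] / [3]
  Insert 1 (step 5): P = [1, 7, 8] / [3] / [9];  Q = [1, 2, 4] / [3] / [5]
  Insert 6 (step 6): P = [1, 6, 8] / [3, 7] / [9];  Q = [1, 2, 4] / [3, 6] / [5]
  Insert 2 (step 7): P = [1, 2, 8] / [3, 6] / [7] / [9];  Q = [1, 2, 4] / [3, 6] / [5] / [7]
  Insert 4 (step 8): P = [1, 2, 4] / [3, 6, 8] / [7] / [9];  Q = [1, 2, 4] / [3, 6, 8] / [5] / [7]
  Insert 5 (step 9): P = [1, 2, 4, 5] / [3, 6, 8] / [7] / [9];  Q = [1, 2, 4, 9] / [3, 6, 8] / [5] / [7]
Final shape: (4, 3, 1, 1).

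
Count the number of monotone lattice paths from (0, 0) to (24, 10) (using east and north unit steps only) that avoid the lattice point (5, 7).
Number of paths = 129908460

Total paths from (0, 0) to (24, 10): C(34, 24) = 131128140. Paths through (5, 7): (paths (0, 0) → (5, 7)) × (paths (5, 7) → (24, 10)) = C(12, 5) · C(22, 19) = 792 · 1540 = 1219680. Avoidance count = 131128140 − 1219680 = 129908460.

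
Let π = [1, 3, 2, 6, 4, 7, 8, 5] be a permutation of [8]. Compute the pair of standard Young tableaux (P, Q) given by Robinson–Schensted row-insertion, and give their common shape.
P = [1, 2, 4, 5, 8] / [3, 6, 7];  Q = [1, 2, 4, 6, 7] / [3, 5, 8];  common shape = (5, 3)

Row-insert the values π_1, π_2, … into P one at a time, bumping the leftmost entry strictly greater than the inserted value down to the next row. The recording tableau Q records, in position (i, j), the step at which that cell was added to P.
  Insert 1 (step 1): P = [1];  Q = [1]
  Insert 3 (step 2): P = [1, 3];  Q = [1, 2]
  Insert 2 (step 3): P = [1, 2] / [3];  Q = [1, 2] / [3]
  Insert 6 (step 4): P = [1, 2, 6] / [3];  Q = [1, 2, 4] / [3]
  Insert 4 (step 5): P = [1, 2, 4] / [3, 6];  Q = [1, 2, 4] / [3, 5]
  Insert 7 (step 6): P = [1, 2, 4, 7] / [3, 6];  Q = [1, 2, 4, 6] / [3, 5]
  Insert 8 (step 7): P = [1, 2, 4, 7, 8] / [3, 6];  Q = [1, 2, 4, 6, 7] / [3, 5]
  Insert 5 (step 8): P = [1, 2, 4, 5, 8] / [3, 6, 7];  Q = [1, 2, 4, 6, 7] / [3, 5, 8]
Final shape: (5, 3).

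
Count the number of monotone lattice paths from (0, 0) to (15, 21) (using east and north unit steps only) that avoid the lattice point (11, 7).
Number of paths = 5470521120

Total paths from (0, 0) to (15, 21): C(36, 15) = 5567902560. Paths through (11, 7): (paths (0, 0) → (11, 7)) × (paths (11, 7) → (15, 21)) = C(18, 11) · C(18, 4) = 31824 · 3060 = 97381440. Avoidance count = 5567902560 − 97381440 = 5470521120.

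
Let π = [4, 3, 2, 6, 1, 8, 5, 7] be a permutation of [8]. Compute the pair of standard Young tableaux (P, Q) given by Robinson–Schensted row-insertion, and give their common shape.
P = [1, 5, 7] / [2, 6, 8] / [3] / [4];  Q = [1, 4, 6] / [2, 7, 8] / [3] / [5];  common shape = (3, 3, 1, 1)

Row-insert the values π_1, π_2, … into P one at a time, bumping the leftmost entry strictly greater than the inserted value down to the next row. The recording tableau Q records, in position (i, j), the step at which that cell was added to P.
  Insert 4 (step 1): P = [4];  Q = [1]
  Insert 3 (step 2): P = [3] / [4];  Q = [1] / [2]
  Insert 2 (step 3): P = [2] / [3] / [4];  Q = [1] / [2] / [3]
  Insert 6 (step 4): P = [2, 6] / [3] / [4];  Q = [1, 4] / [2] / [3]
  Insert 1 (step 5): P = [1, 6] / [2] / [3] / [4];  Q = [1, 4] / [2] / [3] / [5]
  Insert 8 (step 6): P = [1, 6, 8] / [2] / [3] / [4];  Q = [1, 4, 6] / [2] / [3] / [5]
  Insert 5 (step 7): P = [1, 5, 8] / [2, 6] / [3] / [4];  Q = [1, 4, 6] / [2, 7] / [3] / [5]
  Insert 7 (step 8): P = [1, 5, 7] / [2, 6, 8] / [3] / [4];  Q = [1, 4, 6] / [2, 7, 8] / [3] / [5]
Final shape: (3, 3, 1, 1).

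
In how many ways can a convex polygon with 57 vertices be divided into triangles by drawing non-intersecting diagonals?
C_55 = 1759414616608818870992479875972

These polygon triangulations are counted by the Catalan number C_n = (1/(n + 1)) · C(2n, n). For n = 55: C_55 = (1/56) · C(110, 55) = 98527218530093856775578873054432/56 = 1759414616608818870992479875972.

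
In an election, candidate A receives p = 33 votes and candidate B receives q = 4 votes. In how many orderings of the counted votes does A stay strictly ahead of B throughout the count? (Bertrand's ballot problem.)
Strict-lead orderings = 51765

Total orderings of the 37 votes with 33 for A: C(37, 33) = 66045. By the Bertrand ballot formula (Cycle Lemma / reflection principle), the number of orderings in which A is strictly ahead of B throughout is (p − q)/(p + q) · C(p + q, p) = (33 − 4)/(33 + 4) · 66045 = 51765.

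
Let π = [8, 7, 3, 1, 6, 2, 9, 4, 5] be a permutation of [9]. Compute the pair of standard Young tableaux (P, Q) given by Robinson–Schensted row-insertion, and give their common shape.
P = [1, 2, 4, 5] / [3, 6, 9] / [7] / [8];  Q = [1, 5, 7, 9] / [2, 6, 8] / [3] / [4];  common shape = (4, 3, 1, 1)

Row-insert the values π_1, π_2, … into P one at a time, bumping the leftmost entry strictly greater than the inserted value down to the next row. The recording tableau Q records, in position (i, j), the step at which that cell was added to P.
  Insert 8 (step 1): P = [8];  Q = [1]
  Insert 7 (step 2): P = [7] / [8];  Q = [1] / [2]
  Insert 3 (step 3): P = [3] / [7] / [8];  Q = [1] / [2] / [3]
  Insert 1 (step 4): P = [1] / [3] / [7] / [8];  Q = [1] / [2] / [3] / [4]
  Insert 6 (step 5): P = [1, 6] / [3] / [7] / [8];  Q = [1, 5] / [2] / [3] / [4]
  Insert 2 (step 6): P = [1, 2] / [3, 6] / [7] / [8];  Q = [1, 5] / [2, 6] / [3] / [4]
  Insert 9 (step 7): P = [1, 2, 9] / [3, 6] / [7] / [8];  Q = [1, 5, 7] / [2, 6] / [3] / [4]
  Insert 4 (step 8): P = [1, 2, 4] / [3, 6, 9] / [7] / [8];  Q = [1, 5, 7] / [2, 6, 8] / [3] / [4]
  Insert 5 (step 9): P = [1, 2, 4, 5] / [3, 6, 9] / [7] / [8];  Q = [1, 5, 7, 9] / [2, 6, 8] / [3] / [4]
Final shape: (4, 3, 1, 1).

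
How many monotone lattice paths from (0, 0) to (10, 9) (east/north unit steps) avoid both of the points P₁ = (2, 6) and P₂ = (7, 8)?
Number of paths = 64370

Inclusion–exclusion. Total paths: C(19, 10) = 92378. Through P₁: C(8, 2)·C(11, 8) = 4620. Through P₂: C(15, 7)·C(4, 3) = 25740. Since P₁ is strictly southwest of P₂, a monotone path through both must visit P₁ then P₂; paths through both = C(8, 2)·C(7, 5)·C(4, 3) = 2352. Avoid both = 92378 − 4620 − 25740 + 2352 = 64370.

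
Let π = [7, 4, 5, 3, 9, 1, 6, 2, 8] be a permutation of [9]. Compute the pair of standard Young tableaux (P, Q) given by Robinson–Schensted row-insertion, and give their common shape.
P = [1, 2, 6, 8] / [3, 5] / [4, 9] / [7];  Q = [1, 3, 5, 9] / [2, 7] / [4, 8] / [6];  common shape = (4, 2, 2, 1)

Row-insert the values π_1, π_2, … into P one at a time, bumping the leftmost entry strictly greater than the inserted value down to the next row. The recording tableau Q records, in position (i, j), the step at which that cell was added to P.
  Insert 7 (step 1): P = [7];  Q = [1]
  Insert 4 (step 2): P = [4] / [7];  Q = [1] / [2]
  Insert 5 (step 3): P = [4, 5] / [7];  Q = [1, 3] / [2]
  Insert 3 (step 4): P = [3, 5] / [4] / [7];  Q = [1, 3] / [2] / [4]
  Insert 9 (step 5): P = [3, 5, 9] / [4] / [7];  Q = [1, 3, 5] / [2] / [4]
  Insert 1 (step 6): P = [1, 5, 9] / [3] / [4] / [7];  Q = [1, 3, 5] / [2] / [4] / [6]
  Insert 6 (step 7): P = [1, 5, 6] / [3, 9] / [4] / [7];  Q = [1, 3, 5] / [2, 7] / [4] / [6]
  Insert 2 (step 8): P = [1, 2, 6] / [3, 5] / [4, 9] / [7];  Q = [1, 3, 5] / [2, 7] / [4, 8] / [6]
  Insert 8 (step 9): P = [1, 2, 6, 8] / [3, 5] / [4, 9] / [7];  Q = [1, 3, 5, 9] / [2, 7] / [4, 8] / [6]
Final shape: (4, 2, 2, 1).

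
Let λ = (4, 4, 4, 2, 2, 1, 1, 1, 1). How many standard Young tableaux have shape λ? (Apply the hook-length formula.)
# SYT of shape (4, 4, 4, 2, 2, 1, 1, 1, 1) = 30232800

Hook-length formula: f^λ = n! / Π hook(c), product over all cells c of the Young diagram. For λ = (4, 4, 4, 2, 2, 1, 1, 1, 1), n = 20 boxes. Hook lengths by row (left-to-right, top-to-bottom): [12, 7, 4, 3]; [11, 6, 3, 2]; [10, 5, 2, 1]; [7, 2]; [6, 1]; [4]; [3]; [2]; [1]. Product of hooks = 80472268800. So f^λ = 20! / 80472268800 = 2432902008176640000 / 80472268800 = 30232800.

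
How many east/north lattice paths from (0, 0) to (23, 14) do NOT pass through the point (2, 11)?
Number of paths = 6106928928

Total paths from (0, 0) to (23, 14): C(37, 23) = 6107086800. Paths through (2, 11): (paths (0, 0) → (2, 11)) × (paths (2, 11) → (23, 14)) = C(13, 2) · C(24, 21) = 78 · 2024 = 157872. Avoidance count = 6107086800 − 157872 = 6106928928.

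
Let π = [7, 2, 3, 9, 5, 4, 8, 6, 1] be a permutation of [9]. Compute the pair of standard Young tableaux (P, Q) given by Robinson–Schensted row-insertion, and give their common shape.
P = [1, 3, 4, 6] / [2, 8] / [5, 9] / [7];  Q = [1, 3, 4, 7] / [2, 5] / [6, 8] / [9];  common shape = (4, 2, 2, 1)

Row-insert the values π_1, π_2, … into P one at a time, bumping the leftmost entry strictly greater than the inserted value down to the next row. The recording tableau Q records, in position (i, j), the step at which that cell was added to P.
  Insert 7 (step 1): P = [7];  Q = [1]
  Insert 2 (step 2): P = [2] / [7];  Q = [1] / [2]
  Insert 3 (step 3): P = [2, 3] / [7];  Q = [1, 3] / [2]
  Insert 9 (step 4): P = [2, 3, 9] / [7];  Q = [1, 3, 4] / [2]
  Insert 5 (step 5): P = [2, 3, 5] / [7, 9];  Q = [1, 3, 4] / [2, 5]
  Insert 4 (step 6): P = [2, 3, 4] / [5, 9] / [7];  Q = [1, 3, 4] / [2, 5] / [6]
  Insert 8 (step 7): P = [2, 3, 4, 8] / [5, 9] / [7];  Q = [1, 3, 4, 7] / [2, 5] / [6]
  Insert 6 (step 8): P = [2, 3, 4, 6] / [5, 8] / [7, 9];  Q = [1, 3, 4, 7] / [2, 5] / [6, 8]
  Insert 1 (step 9): P = [1, 3, 4, 6] / [2, 8] / [5, 9] / [7];  Q = [1, 3, 4, 7] / [2, 5] / [6, 8] / [9]
Final shape: (4, 2, 2, 1).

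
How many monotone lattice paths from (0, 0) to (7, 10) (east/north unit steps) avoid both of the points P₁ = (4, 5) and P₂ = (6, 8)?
Number of paths = 7163

Inclusion–exclusion. Total paths: C(17, 7) = 19448. Through P₁: C(9, 4)·C(8, 3) = 7056. Through P₂: C(14, 6)·C(3, 1) = 9009. Since P₁ is strictly southwest of P₂, a monotone path through both must visit P₁ then P₂; paths through both = C(9, 4)·C(5, 2)·C(3, 1) = 3780. Avoid both = 19448 − 7056 − 9009 + 3780 = 7163.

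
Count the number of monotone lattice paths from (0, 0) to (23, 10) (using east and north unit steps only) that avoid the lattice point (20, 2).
Number of paths = 92522925

Total paths from (0, 0) to (23, 10): C(33, 23) = 92561040. Paths through (20, 2): (paths (0, 0) → (20, 2)) × (paths (20, 2) → (23, 10)) = C(22, 20) · C(11, 3) = 231 · 165 = 38115. Avoidance count = 92561040 − 38115 = 92522925.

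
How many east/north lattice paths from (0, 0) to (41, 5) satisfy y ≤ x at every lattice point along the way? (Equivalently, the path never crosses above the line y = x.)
Number of paths = 1207569

By the reflection principle (André's argument), the number of monotone paths to (41, 5) with n ≤ m that never go above y = x is C(46, 41) − C(46, 42) = 1370754 − 163185 = 1207569.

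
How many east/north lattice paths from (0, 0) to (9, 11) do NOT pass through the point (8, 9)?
Number of paths = 95030

Total paths from (0, 0) to (9, 11): C(20, 9) = 167960. Paths through (8, 9): (paths (0, 0) → (8, 9)) × (paths (8, 9) → (9, 11)) = C(17, 8) · C(3, 1) = 24310 · 3 = 72930. Avoidance count = 167960 − 72930 = 95030.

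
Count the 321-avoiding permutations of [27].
C_27 = 69533550916004

These 321-avoiding permutations are counted by the Catalan number C_n = (1/(n + 1)) · C(2n, n). For n = 27: C_27 = (1/28) · C(54, 27) = 1946939425648112/28 = 69533550916004.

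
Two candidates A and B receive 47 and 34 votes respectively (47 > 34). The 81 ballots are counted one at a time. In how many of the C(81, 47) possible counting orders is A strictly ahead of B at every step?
Strict-lead orderings = 12185375592317942159600

Total orderings of the 81 votes with 47 for A: C(81, 47) = 75924263305981024225200. By the Bertrand ballot formula (Cycle Lemma / reflection principle), the number of orderings in which A is strictly ahead of B throughout is (p − q)/(p + q) · C(p + q, p) = (47 − 34)/(47 + 34) · 75924263305981024225200 = 12185375592317942159600.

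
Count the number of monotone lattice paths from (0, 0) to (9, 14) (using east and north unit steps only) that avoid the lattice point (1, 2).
Number of paths = 439280

Total paths from (0, 0) to (9, 14): C(23, 9) = 817190. Paths through (1, 2): (paths (0, 0) → (1, 2)) × (paths (1, 2) → (9, 14)) = C(3, 1) · C(20, 8) = 3 · 125970 = 377910. Avoidance count = 817190 − 377910 = 439280.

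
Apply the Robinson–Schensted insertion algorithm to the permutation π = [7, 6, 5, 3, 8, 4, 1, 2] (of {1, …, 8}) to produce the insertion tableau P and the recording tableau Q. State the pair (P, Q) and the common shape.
P = [1, 2] / [3, 4] / [5, 8] / [6] / [7];  Q = [1, 5] / [2, 6] / [3, 8] / [4] / [7];  common shape = (2, 2, 2, 1, 1)

Row-insert the values π_1, π_2, … into P one at a time, bumping the leftmost entry strictly greater than the inserted value down to the next row. The recording tableau Q records, in position (i, j), the step at which that cell was added to P.
  Insert 7 (step 1): P = [7];  Q = [1]
  Insert 6 (step 2): P = [6] / [7];  Q = [1] / [2]
  Insert 5 (step 3): P = [5] / [6] / [7];  Q = [1] / [2] / [3]
  Insert 3 (step 4): P = [3] / [5] / [6] / [7];  Q = [1] / [2] / [3] / [4]
  Insert 8 (step 5): P = [3, 8] / [5] / [6] / [7];  Q = [1, 5] / [2] / [3] / [4]
  Insert 4 (step 6): P = [3, 4] / [5, 8] / [6] / [7];  Q = [1, 5] / [2, 6] / [3] / [4]
  Insert 1 (step 7): P = [1, 4] / [3, 8] / [5] / [6] / [7];  Q = [1, 5] / [2, 6] / [3] / [4] / [7]
  Insert 2 (step 8): P = [1, 2] / [3, 4] / [5, 8] / [6] / [7];  Q = [1, 5] / [2, 6] / [3, 8] / [4] / [7]
Final shape: (2, 2, 2, 1, 1).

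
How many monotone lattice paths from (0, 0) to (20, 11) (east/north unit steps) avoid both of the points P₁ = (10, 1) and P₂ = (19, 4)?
Number of paths = 82588519

Inclusion–exclusion. Total paths: C(31, 20) = 84672315. Through P₁: C(11, 10)·C(20, 10) = 2032316. Through P₂: C(23, 19)·C(8, 1) = 70840. Since P₁ is strictly southwest of P₂, a monotone path through both must visit P₁ then P₂; paths through both = C(11, 10)·C(12, 9)·C(8, 1) = 19360. Avoid both = 84672315 − 2032316 − 70840 + 19360 = 82588519.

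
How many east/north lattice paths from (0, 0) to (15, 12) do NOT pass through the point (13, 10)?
Number of paths = 10519464

Total paths from (0, 0) to (15, 12): C(27, 15) = 17383860. Paths through (13, 10): (paths (0, 0) → (13, 10)) × (paths (13, 10) → (15, 12)) = C(23, 13) · C(4, 2) = 1144066 · 6 = 6864396. Avoidance count = 17383860 − 6864396 = 10519464.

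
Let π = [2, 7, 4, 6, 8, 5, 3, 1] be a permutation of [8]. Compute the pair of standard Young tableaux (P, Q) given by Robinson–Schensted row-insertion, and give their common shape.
P = [1, 3, 5, 8] / [2] / [4] / [6] / [7];  Q = [1, 2, 4, 5] / [3] / [6] / [7] / [8];  common shape = (4, 1, 1, 1, 1)

Row-insert the values π_1, π_2, … into P one at a time, bumping the leftmost entry strictly greater than the inserted value down to the next row. The recording tableau Q records, in position (i, j), the step at which that cell was added to P.
  Insert 2 (step 1): P = [2];  Q = [1]
  Insert 7 (step 2): P = [2, 7];  Q = [1, 2]
  Insert 4 (step 3): P = [2, 4] / [7];  Q = [1, 2] / [3]
  Insert 6 (step 4): P = [2, 4, 6] / [7];  Q = [1, 2, 4] / [3]
  Insert 8 (step 5): P = [2, 4, 6, 8] / [7];  Q = [1, 2, 4, 5] / [3]
  Insert 5 (step 6): P = [2, 4, 5, 8] / [6] / [7];  Q = [1, 2, 4, 5] / [3] / [6]
  Insert 3 (step 7): P = [2, 3, 5, 8] / [4] / [6] / [7];  Q = [1, 2, 4, 5] / [3] / [6] / [7]
  Insert 1 (step 8): P = [1, 3, 5, 8] / [2] / [4] / [6] / [7];  Q = [1, 2, 4, 5] / [3] / [6] / [7] / [8]
Final shape: (4, 1, 1, 1, 1).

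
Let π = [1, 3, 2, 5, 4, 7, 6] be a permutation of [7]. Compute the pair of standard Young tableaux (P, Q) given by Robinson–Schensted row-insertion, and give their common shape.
P = [1, 2, 4, 6] / [3, 5, 7];  Q = [1, 2, 4, 6] / [3, 5, 7];  common shape = (4, 3)

Row-insert the values π_1, π_2, … into P one at a time, bumping the leftmost entry strictly greater than the inserted value down to the next row. The recording tableau Q records, in position (i, j), the step at which that cell was added to P.
  Insert 1 (step 1): P = [1];  Q = [1]
  Insert 3 (step 2): P = [1, 3];  Q = [1, 2]
  Insert 2 (step 3): P = [1, 2] / [3];  Q = [1, 2] / [3]
  Insert 5 (step 4): P = [1, 2, 5] / [3];  Q = [1, 2, 4] / [3]
  Insert 4 (step 5): P = [1, 2, 4] / [3, 5];  Q = [1, 2, 4] / [3, 5]
  Insert 7 (step 6): P = [1, 2, 4, 7] / [3, 5];  Q = [1, 2, 4, 6] / [3, 5]
  Insert 6 (step 7): P = [1, 2, 4, 6] / [3, 5, 7];  Q = [1, 2, 4, 6] / [3, 5, 7]
Final shape: (4, 3).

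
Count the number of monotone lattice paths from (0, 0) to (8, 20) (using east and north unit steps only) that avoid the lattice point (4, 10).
Number of paths = 2106104

Total paths from (0, 0) to (8, 20): C(28, 8) = 3108105. Paths through (4, 10): (paths (0, 0) → (4, 10)) × (paths (4, 10) → (8, 20)) = C(14, 4) · C(14, 4) = 1001 · 1001 = 1002001. Avoidance count = 3108105 − 1002001 = 2106104.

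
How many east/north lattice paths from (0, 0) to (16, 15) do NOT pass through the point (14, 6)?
Number of paths = 298408395

Total paths from (0, 0) to (16, 15): C(31, 16) = 300540195. Paths through (14, 6): (paths (0, 0) → (14, 6)) × (paths (14, 6) → (16, 15)) = C(20, 14) · C(11, 2) = 38760 · 55 = 2131800. Avoidance count = 300540195 − 2131800 = 298408395.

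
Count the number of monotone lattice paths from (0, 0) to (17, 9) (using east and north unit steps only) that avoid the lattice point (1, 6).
Number of paths = 3117767

Total paths from (0, 0) to (17, 9): C(26, 17) = 3124550. Paths through (1, 6): (paths (0, 0) → (1, 6)) × (paths (1, 6) → (17, 9)) = C(7, 1) · C(19, 16) = 7 · 969 = 6783. Avoidance count = 3124550 − 6783 = 3117767.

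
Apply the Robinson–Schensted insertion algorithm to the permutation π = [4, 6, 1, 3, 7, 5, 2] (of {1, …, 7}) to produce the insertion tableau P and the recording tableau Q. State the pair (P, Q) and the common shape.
P = [1, 2, 5] / [3, 6, 7] / [4];  Q = [1, 2, 5] / [3, 4, 6] / [7];  common shape = (3, 3, 1)

Row-insert the values π_1, π_2, … into P one at a time, bumping the leftmost entry strictly greater than the inserted value down to the next row. The recording tableau Q records, in position (i, j), the step at which that cell was added to P.
  Insert 4 (step 1): P = [4];  Q = [1]
  Insert 6 (step 2): P = [4, 6];  Q = [1, 2]
  Insert 1 (step 3): P = [1, 6] / [4];  Q = [1, 2] / [3]
  Insert 3 (step 4): P = [1, 3] / [4, 6];  Q = [1, 2] / [3, 4]
  Insert 7 (step 5): P = [1, 3, 7] / [4, 6];  Q = [1, 2, 5] / [3, 4]
  Insert 5 (step 6): P = [1, 3, 5] / [4, 6, 7];  Q = [1, 2, 5] / [3, 4, 6]
  Insert 2 (step 7): P = [1, 2, 5] / [3, 6, 7] / [4];  Q = [1, 2, 5] / [3, 4, 6] / [7]
Final shape: (3, 3, 1).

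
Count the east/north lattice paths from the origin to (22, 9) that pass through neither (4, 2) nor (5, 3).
Number of paths = 10324953

Inclusion–exclusion. Total paths: C(31, 22) = 20160075. Through P₁: C(6, 4)·C(25, 18) = 7210500. Through P₂: C(8, 5)·C(23, 17) = 5653032. Since P₁ is strictly southwest of P₂, a monotone path through both must visit P₁ then P₂; paths through both = C(6, 4)·C(2, 1)·C(23, 17) = 3028410. Avoid both = 20160075 − 7210500 − 5653032 + 3028410 = 10324953.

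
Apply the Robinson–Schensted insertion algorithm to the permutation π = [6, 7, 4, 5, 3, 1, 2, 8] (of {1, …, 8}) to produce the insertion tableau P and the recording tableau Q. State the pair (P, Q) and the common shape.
P = [1, 2, 8] / [3, 5] / [4, 7] / [6];  Q = [1, 2, 8] / [3, 4] / [5, 7] / [6];  common shape = (3, 2, 2, 1)

Row-insert the values π_1, π_2, … into P one at a time, bumping the leftmost entry strictly greater than the inserted value down to the next row. The recording tableau Q records, in position (i, j), the step at which that cell was added to P.
  Insert 6 (step 1): P = [6];  Q = [1]
  Insert 7 (step 2): P = [6, 7];  Q = [1, 2]
  Insert 4 (step 3): P = [4, 7] / [6];  Q = [1, 2] / [3]
  Insert 5 (step 4): P = [4, 5] / [6, 7];  Q = [1, 2] / [3, 4]
  Insert 3 (step 5): P = [3, 5] / [4, 7] / [6];  Q = [1, 2] / [3, 4] / [5]
  Insert 1 (step 6): P = [1, 5] / [3, 7] / [4] / [6];  Q = [1, 2] / [3, 4] / [5] / [6]
  Insert 2 (step 7): P = [1, 2] / [3, 5] / [4, 7] / [6];  Q = [1, 2] / [3, 4] / [5, 7] / [6]
  Insert 8 (step 8): P = [1, 2, 8] / [3, 5] / [4, 7] / [6];  Q = [1, 2, 8] / [3, 4] / [5, 7] / [6]
Final shape: (3, 2, 2, 1).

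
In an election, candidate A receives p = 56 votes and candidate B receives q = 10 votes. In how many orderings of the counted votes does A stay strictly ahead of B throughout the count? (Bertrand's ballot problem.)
Strict-lead orderings = 147047049448

Total orderings of the 66 votes with 56 for A: C(66, 56) = 210980549208. By the Bertrand ballot formula (Cycle Lemma / reflection principle), the number of orderings in which A is strictly ahead of B throughout is (p − q)/(p + q) · C(p + q, p) = (56 − 10)/(56 + 10) · 210980549208 = 147047049448.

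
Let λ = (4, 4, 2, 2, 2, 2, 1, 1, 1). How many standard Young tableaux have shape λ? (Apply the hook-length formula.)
# SYT of shape (4, 4, 2, 2, 2, 2, 1, 1, 1) = 5668650

Hook-length formula: f^λ = n! / Π hook(c), product over all cells c of the Young diagram. For λ = (4, 4, 2, 2, 2, 2, 1, 1, 1), n = 19 boxes. Hook lengths by row (left-to-right, top-to-bottom): [12, 8, 3, 2]; [11, 7, 2, 1]; [8, 4]; [7, 3]; [6, 2]; [5, 1]; [3]; [2]; [1]. Product of hooks = 21459271680. So f^λ = 19! / 21459271680 = 121645100408832000 / 21459271680 = 5668650.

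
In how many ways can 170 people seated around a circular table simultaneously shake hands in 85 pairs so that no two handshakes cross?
C_85 = 1063353702922273835973036658043476458723103404520

These noncrossing handshakes are counted by the Catalan number C_n = (1/(n + 1)) · C(2n, n). For n = 85: C_85 = (1/86) · C(170, 85) = 91448418451315549893681152591738975450186892788720/86 = 1063353702922273835973036658043476458723103404520.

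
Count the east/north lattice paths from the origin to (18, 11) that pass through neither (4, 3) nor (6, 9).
Number of paths = 23039065

Inclusion–exclusion. Total paths: C(29, 18) = 34597290. Through P₁: C(7, 4)·C(22, 14) = 11191950. Through P₂: C(15, 6)·C(14, 12) = 455455. Since P₁ is strictly southwest of P₂, a monotone path through both must visit P₁ then P₂; paths through both = C(7, 4)·C(8, 2)·C(14, 12) = 89180. Avoid both = 34597290 − 11191950 − 455455 + 89180 = 23039065.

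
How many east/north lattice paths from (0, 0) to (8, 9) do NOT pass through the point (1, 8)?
Number of paths = 24238

Total paths from (0, 0) to (8, 9): C(17, 8) = 24310. Paths through (1, 8): (paths (0, 0) → (1, 8)) × (paths (1, 8) → (8, 9)) = C(9, 1) · C(8, 7) = 9 · 8 = 72. Avoidance count = 24310 − 72 = 24238.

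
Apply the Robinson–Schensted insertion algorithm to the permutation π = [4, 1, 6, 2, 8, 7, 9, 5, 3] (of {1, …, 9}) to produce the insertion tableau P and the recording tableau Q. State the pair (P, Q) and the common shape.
P = [1, 2, 3, 9] / [4, 5, 7] / [6] / [8];  Q = [1, 3, 5, 7] / [2, 4, 6] / [8] / [9];  common shape = (4, 3, 1, 1)

Row-insert the values π_1, π_2, … into P one at a time, bumping the leftmost entry strictly greater than the inserted value down to the next row. The recording tableau Q records, in position (i, j), the step at which that cell was added to P.
  Insert 4 (step 1): P = [4];  Q = [1]
  Insert 1 (step 2): P = [1] / [4];  Q = [1] / [2]
  Insert 6 (step 3): P = [1, 6] / [4];  Q = [1, 3] / [2]
  Insert 2 (step 4): P = [1, 2] / [4, 6];  Q = [1, 3] / [2, 4]
  Insert 8 (step 5): P = [1, 2, 8] / [4, 6];  Q = [1, 3, 5] / [2, 4]
  Insert 7 (step 6): P = [1, 2, 7] / [4, 6, 8];  Q = [1, 3, 5] / [2, 4, 6]
  Insert 9 (step 7): P = [1, 2, 7, 9] / [4, 6, 8];  Q = [1, 3, 5, 7] / [2, 4, 6]
  Insert 5 (step 8): P = [1, 2, 5, 9] / [4, 6, 7] / [8];  Q = [1, 3, 5, 7] / [2, 4, 6] / [8]
  Insert 3 (step 9): P = [1, 2, 3, 9] / [4, 5, 7] / [6] / [8];  Q = [1, 3, 5, 7] / [2, 4, 6] / [8] / [9]
Final shape: (4, 3, 1, 1).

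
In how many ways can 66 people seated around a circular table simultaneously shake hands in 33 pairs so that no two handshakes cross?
C_33 = 212336130412243110

These noncrossing handshakes are counted by the Catalan number C_n = (1/(n + 1)) · C(2n, n). For n = 33: C_33 = (1/34) · C(66, 33) = 7219428434016265740/34 = 212336130412243110.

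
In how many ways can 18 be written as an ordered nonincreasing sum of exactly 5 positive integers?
p(18, 5 parts) = 57

Partitions of n into exactly k parts are in bijection with partitions of n − k into at most k parts (subtract 1 from each part). So p(18, exactly 5) = p(13, parts ≤ 5). Computing via the recurrence p(m, j) = p(m, j−1) + p(m−j, j) gives 57.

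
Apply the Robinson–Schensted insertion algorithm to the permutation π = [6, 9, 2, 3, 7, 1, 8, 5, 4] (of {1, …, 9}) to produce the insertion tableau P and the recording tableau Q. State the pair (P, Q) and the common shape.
P = [1, 3, 4, 8] / [2, 5] / [6, 7] / [9];  Q = [1, 2, 5, 7] / [3, 4] / [6, 8] / [9];  common shape = (4, 2, 2, 1)

Row-insert the values π_1, π_2, … into P one at a time, bumping the leftmost entry strictly greater than the inserted value down to the next row. The recording tableau Q records, in position (i, j), the step at which that cell was added to P.
  Insert 6 (step 1): P = [6];  Q = [1]
  Insert 9 (step 2): P = [6, 9];  Q = [1, 2]
  Insert 2 (step 3): P = [2, 9] / [6];  Q = [1, 2] / [3]
  Insert 3 (step 4): P = [2, 3] / [6, 9];  Q = [1, 2] / [3, 4]
  Insert 7 (step 5): P = [2, 3, 7] / [6, 9];  Q = [1, 2, 5] / [3, 4]
  Insert 1 (step 6): P = [1, 3, 7] / [2, 9] / [6];  Q = [1, 2, 5] / [3, 4] / [6]
  Insert 8 (step 7): P = [1, 3, 7, 8] / [2, 9] / [6];  Q = [1, 2, 5, 7] / [3, 4] / [6]
  Insert 5 (step 8): P = [1, 3, 5, 8] / [2, 7] / [6, 9];  Q = [1, 2, 5, 7] / [3, 4] / [6, 8]
  Insert 4 (step 9): P = [1, 3, 4, 8] / [2, 5] / [6, 7] / [9];  Q = [1, 2, 5, 7] / [3, 4] / [6, 8] / [9]
Final shape: (4, 2, 2, 1).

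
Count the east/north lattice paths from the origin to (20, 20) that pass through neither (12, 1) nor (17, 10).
Number of paths = 135412333771

Inclusion–exclusion. Total paths: C(40, 20) = 137846528820. Through P₁: C(13, 12)·C(27, 8) = 28860975. Through P₂: C(27, 17)·C(13, 3) = 2412777510. Since P₁ is strictly southwest of P₂, a monotone path through both must visit P₁ then P₂; paths through both = C(13, 12)·C(14, 5)·C(13, 3) = 7443436. Avoid both = 137846528820 − 28860975 − 2412777510 + 7443436 = 135412333771.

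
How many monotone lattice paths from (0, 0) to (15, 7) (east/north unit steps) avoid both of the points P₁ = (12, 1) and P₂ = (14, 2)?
Number of paths = 168966

Inclusion–exclusion. Total paths: C(22, 15) = 170544. Through P₁: C(13, 12)·C(9, 3) = 1092. Through P₂: C(16, 14)·C(6, 1) = 720. Since P₁ is strictly southwest of P₂, a monotone path through both must visit P₁ then P₂; paths through both = C(13, 12)·C(3, 2)·C(6, 1) = 234. Avoid both = 170544 − 1092 − 720 + 234 = 168966.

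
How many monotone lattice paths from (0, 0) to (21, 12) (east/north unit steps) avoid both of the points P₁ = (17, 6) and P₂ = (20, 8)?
Number of paths = 323125275

Inclusion–exclusion. Total paths: C(33, 21) = 354817320. Through P₁: C(23, 17)·C(10, 4) = 21198870. Through P₂: C(28, 20)·C(5, 1) = 15540525. Since P₁ is strictly southwest of P₂, a monotone path through both must visit P₁ then P₂; paths through both = C(23, 17)·C(5, 3)·C(5, 1) = 5047350. Avoid both = 354817320 − 21198870 − 15540525 + 5047350 = 323125275.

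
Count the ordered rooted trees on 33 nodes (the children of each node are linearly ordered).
C_32 = 55534064877048198

These ordered rooted trees are counted by the Catalan number C_n = (1/(n + 1)) · C(2n, n). For n = 32: C_32 = (1/33) · C(64, 32) = 1832624140942590534/33 = 55534064877048198.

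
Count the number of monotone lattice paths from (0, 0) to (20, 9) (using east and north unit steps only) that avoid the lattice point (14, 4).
Number of paths = 8601285

Total paths from (0, 0) to (20, 9): C(29, 20) = 10015005. Paths through (14, 4): (paths (0, 0) → (14, 4)) × (paths (14, 4) → (20, 9)) = C(18, 14) · C(11, 6) = 3060 · 462 = 1413720. Avoidance count = 10015005 − 1413720 = 8601285.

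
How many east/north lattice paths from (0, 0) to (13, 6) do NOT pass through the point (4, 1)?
Number of paths = 17122

Total paths from (0, 0) to (13, 6): C(19, 13) = 27132. Paths through (4, 1): (paths (0, 0) → (4, 1)) × (paths (4, 1) → (13, 6)) = C(5, 4) · C(14, 9) = 5 · 2002 = 10010. Avoidance count = 27132 − 10010 = 17122.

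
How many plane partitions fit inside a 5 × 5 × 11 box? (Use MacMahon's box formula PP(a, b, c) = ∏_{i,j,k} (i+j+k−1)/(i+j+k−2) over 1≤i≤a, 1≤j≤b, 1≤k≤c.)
PP(5, 5, 11) = 46960429261824

Evaluate the triple product over i = 1..5, j = 1..5, k = 1..11. The factors are (2/1) · (3/2) · (4/3) · (5/4) · (6/5) · (7/6) · (8/7) · (9/8) · … (275 factors total). The numerators and denominators telescope so the product is an integer; carrying out the multiplication exactly gives PP(5, 5, 11) = 46960429261824.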